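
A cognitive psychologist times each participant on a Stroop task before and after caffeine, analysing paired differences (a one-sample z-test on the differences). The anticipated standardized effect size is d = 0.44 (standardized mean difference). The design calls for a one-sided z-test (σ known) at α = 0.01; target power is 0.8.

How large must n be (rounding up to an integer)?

For power 0.8 need Φ(δ − z_{0.01}) = 0.8, so δ = z_{0.01} + z_{0.20} = 2.326 + 0.842 = 3.168.
δ = d·√n ⇒ n = (δ/d)² = (3.168 / 0.44)² = 51.84.
Round up to the next whole unit.

n = 52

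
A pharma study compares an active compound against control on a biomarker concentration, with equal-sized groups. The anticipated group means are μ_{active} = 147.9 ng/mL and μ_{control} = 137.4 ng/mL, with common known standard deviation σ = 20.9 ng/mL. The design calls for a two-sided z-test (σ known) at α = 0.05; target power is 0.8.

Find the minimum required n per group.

Standardized effect: d = |μ_{active} − μ_{control}| / σ = |147.9 − 137.4| / 20.9 = 0.5024
For power 0.8 need Φ(δ − z_{0.025}) = 0.8, so δ = z_{0.025} + z_{0.20} = 1.960 + 0.842 = 2.802.
(Ignoring the negligible lower-tail rejection probability gives the usual closed-form inversion.)
δ = d·√(n/2) ⇒ n = 2(δ/d)² = 2 × (2.802 / 0.5024)² = 62.19.
Rounding up, n = 63 per group.

n = 63 per group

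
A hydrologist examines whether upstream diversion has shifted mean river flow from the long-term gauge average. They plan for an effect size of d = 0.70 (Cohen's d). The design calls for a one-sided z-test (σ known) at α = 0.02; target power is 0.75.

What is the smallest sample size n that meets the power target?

n = 16

For power 0.75 need Φ(δ − z_{0.02}) = 0.75, so δ = z_{0.02} + z_{0.25} = 2.054 + 0.674 = 2.728.
δ = d·√n ⇒ n = (δ/d)² = (2.728 / 0.70)² = 15.19.
Rounding up, n = 16.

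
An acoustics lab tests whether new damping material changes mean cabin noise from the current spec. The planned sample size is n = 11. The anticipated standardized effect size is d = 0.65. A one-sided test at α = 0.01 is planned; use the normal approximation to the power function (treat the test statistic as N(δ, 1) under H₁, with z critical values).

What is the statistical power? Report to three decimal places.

Noncentrality parameter: δ = d·√n = 0.65 × √11 = 2.1558
Critical value for a one-sided test at α = 0.01: z_α = 2.326.
Power = Φ(δ − 2.326) = Φ(-0.171) = 0.4323.

Power ≈ 0.432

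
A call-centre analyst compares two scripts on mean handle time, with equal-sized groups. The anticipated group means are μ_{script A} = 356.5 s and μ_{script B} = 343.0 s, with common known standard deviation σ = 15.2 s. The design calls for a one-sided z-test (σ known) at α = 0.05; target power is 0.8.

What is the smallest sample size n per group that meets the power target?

n = 16 per group

Standardized effect: d = |μ_{script A} − μ_{script B}| / σ = |356.5 − 343.0| / 15.2 = 0.8882
Set Φ(δ − 1.645) = 0.8; then δ − 1.645 = Φ⁻¹(0.8) = 0.842, giving δ = 2.486.
δ = d·√(n/2) ⇒ n = 2(δ/d)² = 2 × (2.486 / 0.8882)² = 15.68.
Round up to the next whole unit.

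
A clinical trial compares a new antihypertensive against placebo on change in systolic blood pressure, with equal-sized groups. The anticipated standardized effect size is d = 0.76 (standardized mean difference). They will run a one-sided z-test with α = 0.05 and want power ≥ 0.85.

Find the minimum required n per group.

For power 0.85 need Φ(δ − z_{0.05}) = 0.85, so δ = z_{0.05} + z_{0.15} = 1.645 + 1.036 = 2.681.
δ = d·√(n/2) ⇒ n = 2(δ/d)² = 2 × (2.681 / 0.76)² = 24.89.
Rounding up, n = 25 per group.

n = 25 per group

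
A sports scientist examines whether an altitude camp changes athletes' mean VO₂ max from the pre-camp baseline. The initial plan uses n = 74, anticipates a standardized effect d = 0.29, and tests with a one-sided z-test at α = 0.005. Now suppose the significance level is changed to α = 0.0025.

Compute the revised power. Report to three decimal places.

δ = d·√n = 0.29 × √74 = 2.4947 (unchanged). New critical value: z_{0.0025} = 2.807.
Revised power = P(Z > 2.807 − δ) = Φ(-0.312) = 0.3774.

Power ≈ 0.377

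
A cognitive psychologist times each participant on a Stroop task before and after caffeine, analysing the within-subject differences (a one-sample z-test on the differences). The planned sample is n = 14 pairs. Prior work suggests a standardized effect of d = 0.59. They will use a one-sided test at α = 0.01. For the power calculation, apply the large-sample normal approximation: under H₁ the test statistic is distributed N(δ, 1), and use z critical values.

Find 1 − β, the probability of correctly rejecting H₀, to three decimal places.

Power ≈ 0.453

Noncentrality parameter: δ = d·√n = 0.59 × √14 = 2.2076
Critical value for a one-sided test at α = 0.01: z_α = 2.326.
Power = Φ(δ − 2.326) = Φ(-0.119) = 0.4527.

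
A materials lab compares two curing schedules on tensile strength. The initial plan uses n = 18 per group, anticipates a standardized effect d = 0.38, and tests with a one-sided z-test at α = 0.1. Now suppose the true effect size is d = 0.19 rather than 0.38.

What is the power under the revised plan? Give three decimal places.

Power ≈ 0.238

With d = 0.19: δ = d·√(n/2) = 0.19 × √(18/2) = 0.5700. Critical value z_{0.1} = 1.282.
Revised power = P(Z > 1.282 − δ) = Φ(-0.712) = 0.2384.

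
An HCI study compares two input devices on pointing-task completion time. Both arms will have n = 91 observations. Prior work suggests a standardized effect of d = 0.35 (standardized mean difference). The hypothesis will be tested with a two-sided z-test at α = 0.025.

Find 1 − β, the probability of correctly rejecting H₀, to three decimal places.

Noncentrality parameter: δ = d·√(n/2) = 0.35 × √(91/2) = 2.3609
Critical value for a two-sided test at α = 0.025: z_{α/2} = 2.241.
Power = Φ(δ − 2.241) + Φ(−δ − 2.241) = Φ(0.119) + Φ(-4.602) = 0.5476 + 0.0000 = 0.5476.

Power ≈ 0.548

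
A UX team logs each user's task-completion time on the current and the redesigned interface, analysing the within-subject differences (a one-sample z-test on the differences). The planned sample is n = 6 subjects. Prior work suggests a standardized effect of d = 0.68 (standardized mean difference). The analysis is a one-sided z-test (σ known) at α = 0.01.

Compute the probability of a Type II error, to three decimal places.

β ≈ 0.746

Noncentrality parameter: δ = d·√n = 0.68 × √6 = 1.6657
One-sided α = 0.01 → critical value z_{0.01} = 2.326.
Power = Φ(δ − 2.326) = Φ(-0.661) = 0.2544.
Type II error: β = 1 − power = 1 − 0.2544 = 0.7456.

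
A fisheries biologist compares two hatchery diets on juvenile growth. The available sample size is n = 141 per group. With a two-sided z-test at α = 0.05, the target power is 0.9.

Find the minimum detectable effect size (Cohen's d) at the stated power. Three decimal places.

Required noncentrality: δ = z_{0.025} + z_{0.10} = 1.960 + 1.282 = 3.242.
(The second rejection-region term Φ(−δ − z_{α/2}) is negligible and dropped.)
δ = d·√(n/2) ⇒ d = δ/√(n/2) = 3.242/√(141/2) = 0.3861.

d ≈ 0.386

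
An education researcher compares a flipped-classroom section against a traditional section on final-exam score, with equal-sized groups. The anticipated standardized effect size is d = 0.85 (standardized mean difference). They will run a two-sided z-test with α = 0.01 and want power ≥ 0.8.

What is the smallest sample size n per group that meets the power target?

Set Φ(δ − 2.576) = 0.8; then δ − 2.576 = Φ⁻¹(0.8) = 0.842, giving δ = 3.417.
(The Φ(−δ − z_{α/2}) term is vanishingly small for δ > 0 and is dropped in the standard sample-size formula.)
δ = d·√(n/2) ⇒ n = 2(δ/d)² = 2 × (3.417 / 0.85)² = 32.33.
Round up to the next whole unit.

n = 33 per group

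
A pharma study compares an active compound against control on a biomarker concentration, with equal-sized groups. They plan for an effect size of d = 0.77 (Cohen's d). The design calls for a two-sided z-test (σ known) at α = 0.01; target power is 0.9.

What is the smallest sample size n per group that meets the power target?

For power 0.9 need Φ(δ − z_{0.005}) = 0.9, so δ = z_{0.005} + z_{0.10} = 2.576 + 1.282 = 3.857.
(Ignoring the negligible lower-tail rejection probability gives the usual closed-form inversion.)
δ = d·√(n/2) ⇒ n = 2(δ/d)² = 2 × (3.857 / 0.77)² = 50.19.
Rounding up, n = 51 per group.

n = 51 per group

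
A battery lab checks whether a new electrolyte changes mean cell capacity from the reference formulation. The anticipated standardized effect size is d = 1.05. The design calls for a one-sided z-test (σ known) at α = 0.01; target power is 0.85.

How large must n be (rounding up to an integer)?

Set Φ(δ − 2.326) = 0.85; then δ − 2.326 = Φ⁻¹(0.85) = 1.036, giving δ = 3.363.
δ = d·√n ⇒ n = (δ/d)² = (3.363 / 1.05)² = 10.26.
Round up to the next whole unit.

n = 11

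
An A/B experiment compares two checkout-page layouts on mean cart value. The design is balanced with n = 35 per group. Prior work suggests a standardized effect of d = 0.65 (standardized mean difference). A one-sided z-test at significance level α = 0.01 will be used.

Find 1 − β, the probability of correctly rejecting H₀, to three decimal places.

Power ≈ 0.653

Noncentrality parameter: δ = d·√(n/2) = 0.65 × √(35/2) = 2.7191
One-sided α = 0.01 → critical value z_{0.01} = 2.326.
Power = Φ(δ − 2.326) = Φ(0.393) = 0.6528.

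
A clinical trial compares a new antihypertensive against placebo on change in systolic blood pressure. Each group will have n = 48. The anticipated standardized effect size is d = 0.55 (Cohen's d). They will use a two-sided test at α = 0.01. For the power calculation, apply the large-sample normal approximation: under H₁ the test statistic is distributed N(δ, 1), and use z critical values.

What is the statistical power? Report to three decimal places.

Power ≈ 0.547

Noncentrality parameter: δ = d·√(n/2) = 0.55 × √(48/2) = 2.6944
Critical value for a two-sided test at α = 0.01: z_{α/2} = 2.576.
Power = Φ(δ − 2.576) + Φ(−δ − 2.576) = Φ(0.119) + Φ(-5.270) = 0.5472 + 0.0000 = 0.5472.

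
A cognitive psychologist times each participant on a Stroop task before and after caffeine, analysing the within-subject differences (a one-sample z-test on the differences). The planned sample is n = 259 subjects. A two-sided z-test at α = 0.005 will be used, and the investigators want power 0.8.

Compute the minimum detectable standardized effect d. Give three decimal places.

Required noncentrality: δ = z_{0.0025} + z_{0.20} = 2.807 + 0.842 = 3.649.
(Lower-tail contribution to power is negligible for δ > 0.)
δ = d·√n ⇒ d = δ/√n = 3.649/√259 = 0.2267.

d ≈ 0.227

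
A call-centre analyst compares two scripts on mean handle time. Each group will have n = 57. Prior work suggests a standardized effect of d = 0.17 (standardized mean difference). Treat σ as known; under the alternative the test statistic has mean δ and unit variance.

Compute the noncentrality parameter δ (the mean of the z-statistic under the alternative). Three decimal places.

δ = d·√(n/2) = 0.17 × √(57/2) = 0.9076

δ ≈ 0.908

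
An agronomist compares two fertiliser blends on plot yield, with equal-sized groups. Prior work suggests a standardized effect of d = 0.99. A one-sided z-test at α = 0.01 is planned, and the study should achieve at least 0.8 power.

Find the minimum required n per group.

n = 21 per group

For power 0.8 need Φ(δ − z_{0.01}) = 0.8, so δ = z_{0.01} + z_{0.20} = 2.326 + 0.842 = 3.168.
δ = d·√(n/2) ⇒ n = 2(δ/d)² = 2 × (3.168 / 0.99)² = 20.48.
Rounding up, n = 21 per group.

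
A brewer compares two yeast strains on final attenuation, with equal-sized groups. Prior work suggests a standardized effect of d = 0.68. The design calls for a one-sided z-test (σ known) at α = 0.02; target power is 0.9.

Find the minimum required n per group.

n = 49 per group

For power 0.9 need Φ(δ − z_{0.02}) = 0.9, so δ = z_{0.02} + z_{0.10} = 2.054 + 1.282 = 3.335.
δ = d·√(n/2) ⇒ n = 2(δ/d)² = 2 × (3.335 / 0.68)² = 48.12.
Round up to the next whole unit.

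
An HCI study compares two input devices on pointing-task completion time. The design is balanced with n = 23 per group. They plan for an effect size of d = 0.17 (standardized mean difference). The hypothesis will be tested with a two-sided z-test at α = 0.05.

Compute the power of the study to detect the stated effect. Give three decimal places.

Noncentrality parameter: δ = d·√(n/2) = 0.17 × √(23/2) = 0.5765
Critical value for a two-sided test at α = 0.05: z_{α/2} = 1.960.
Power = Φ(δ − 1.960) + Φ(−δ − 1.960) = Φ(-1.383) + Φ(-2.536) = 0.0833 + 0.0056 = 0.0889.

Power ≈ 0.089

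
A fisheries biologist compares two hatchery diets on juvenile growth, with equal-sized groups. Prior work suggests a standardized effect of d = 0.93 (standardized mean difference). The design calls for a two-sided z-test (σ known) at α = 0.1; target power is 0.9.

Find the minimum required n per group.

Set Φ(δ − 1.645) = 0.9; then δ − 1.645 = Φ⁻¹(0.9) = 1.282, giving δ = 2.926.
(For δ > 0 the lower-tail rejection region contributes negligibly to power, so the one-term inversion is standard.)
δ = d·√(n/2) ⇒ n = 2(δ/d)² = 2 × (2.926 / 0.93)² = 19.80.
Rounding up, n = 20 per group.

n = 20 per group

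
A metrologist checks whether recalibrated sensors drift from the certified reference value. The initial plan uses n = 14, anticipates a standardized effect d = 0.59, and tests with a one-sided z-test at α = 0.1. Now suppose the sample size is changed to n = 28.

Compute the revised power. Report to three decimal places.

With n = 28: δ = d·√n = 0.59 × √28 = 3.1220. Critical value z_{0.1} = 1.282.
Revised power = P(Z > 1.282 − δ) = Φ(1.840) = 0.9671.

Power ≈ 0.967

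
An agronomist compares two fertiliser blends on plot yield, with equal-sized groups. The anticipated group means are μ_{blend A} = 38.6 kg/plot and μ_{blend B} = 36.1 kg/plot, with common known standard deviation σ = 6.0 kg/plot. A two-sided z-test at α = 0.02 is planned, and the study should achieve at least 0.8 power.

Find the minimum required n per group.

Standardized effect: d = |μ_{blend A} − μ_{blend B}| / σ = |38.6 − 36.1| / 6.0 = 0.4167
Set Φ(δ − 2.326) = 0.8; then δ − 2.326 = Φ⁻¹(0.8) = 0.842, giving δ = 3.168.
(For δ > 0 the lower-tail rejection region contributes negligibly to power, so the one-term inversion is standard.)
δ = d·√(n/2) ⇒ n = 2(δ/d)² = 2 × (3.168 / 0.4167)² = 115.62.
Rounding up, n = 116 per group.

n = 116 per group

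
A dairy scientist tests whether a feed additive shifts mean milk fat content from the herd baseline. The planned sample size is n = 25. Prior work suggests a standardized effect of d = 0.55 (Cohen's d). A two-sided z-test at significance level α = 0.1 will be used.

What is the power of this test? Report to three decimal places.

Power ≈ 0.865

Noncentrality parameter: δ = d·√n = 0.55 × √25 = 2.7500
Critical value for a two-sided test at α = 0.1: z_{α/2} = 1.645.
Power = Φ(δ − 1.645) + Φ(−δ − 1.645) = Φ(1.105) + Φ(-4.395) = 0.8655 + 0.0000 = 0.8655.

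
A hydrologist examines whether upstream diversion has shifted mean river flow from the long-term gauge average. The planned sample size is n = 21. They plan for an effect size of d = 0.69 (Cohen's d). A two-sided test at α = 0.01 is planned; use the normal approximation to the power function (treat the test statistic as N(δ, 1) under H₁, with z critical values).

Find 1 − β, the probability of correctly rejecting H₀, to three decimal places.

Noncentrality parameter: λ = d·√n = 0.69 × √21 = 3.1620
Critical value for a two-sided test at α = 0.01: z_{α/2} = 2.576.
Power = Φ(λ − 2.576) + Φ(−λ − 2.576) = Φ(0.586) + Φ(-5.738) = 0.7211 + 0.0000 = 0.7211.

Power ≈ 0.721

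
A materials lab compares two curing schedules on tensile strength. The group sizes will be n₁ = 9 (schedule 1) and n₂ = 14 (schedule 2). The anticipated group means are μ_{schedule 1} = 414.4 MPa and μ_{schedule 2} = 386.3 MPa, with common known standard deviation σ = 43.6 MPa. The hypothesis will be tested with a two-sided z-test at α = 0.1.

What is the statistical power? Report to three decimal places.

Power ≈ 0.447

Standardized effect: d = |μ_{schedule 1} − μ_{schedule 2}| / σ = |414.4 − 386.3| / 43.6 = 0.6445
Noncentrality parameter: δ = d / √(1/n₁ + 1/n₂) = 0.6445 / √(1/9 + 1/14) = 1.5085
Two-sided α = 0.1 → critical value z_{0.05} = 1.645.
Power = Φ(δ − 1.645) + Φ(−δ − 1.645) = Φ(-0.136) + Φ(-3.153) = 0.4458 + 0.0008 = 0.4466.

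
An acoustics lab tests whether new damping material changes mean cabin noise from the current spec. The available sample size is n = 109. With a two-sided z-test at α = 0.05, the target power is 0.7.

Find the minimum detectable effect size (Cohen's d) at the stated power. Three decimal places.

Need Φ(δ − 1.960) = 0.7, so δ = 1.960 + 0.524 = 2.484.
(The second rejection-region term Φ(−δ − z_{α/2}) is negligible and dropped.)
δ = d·√n ⇒ d = δ/√n = 2.484/√109 = 0.2380.

d ≈ 0.238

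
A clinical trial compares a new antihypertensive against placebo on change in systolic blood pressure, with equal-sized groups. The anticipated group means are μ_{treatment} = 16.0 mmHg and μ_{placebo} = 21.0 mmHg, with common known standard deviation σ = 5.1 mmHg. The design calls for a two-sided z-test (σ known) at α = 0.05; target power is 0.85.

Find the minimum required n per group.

n = 19 per group

Standardized effect: d = |μ_{treatment} − μ_{placebo}| / σ = |16.0 − 21.0| / 5.1 = 0.9804
Set Φ(δ − 1.960) = 0.85; then δ − 1.960 = Φ⁻¹(0.85) = 1.036, giving δ = 2.996.
(The Φ(−δ − z_{α/2}) term is vanishingly small for δ > 0 and is dropped in the standard sample-size formula.)
δ = d·√(n/2) ⇒ n = 2(δ/d)² = 2 × (2.996 / 0.9804)² = 18.68.
Round up to the next whole unit.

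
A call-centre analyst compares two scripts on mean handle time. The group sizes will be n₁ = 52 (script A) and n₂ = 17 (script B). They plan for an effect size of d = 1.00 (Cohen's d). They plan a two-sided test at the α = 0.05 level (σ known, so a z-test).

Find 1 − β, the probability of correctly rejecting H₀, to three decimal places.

Noncentrality parameter: δ = d / √(1/n₁ + 1/n₂) = 1.00 / √(1/52 + 1/17) = 3.5793
Two-sided α = 0.05 → critical value z_{0.025} = 1.960.
Power = Φ(δ − 1.960) + Φ(−δ − 1.960) = Φ(1.619) + Φ(-5.539) = 0.9473 + 0.0000 = 0.9473.

Power ≈ 0.947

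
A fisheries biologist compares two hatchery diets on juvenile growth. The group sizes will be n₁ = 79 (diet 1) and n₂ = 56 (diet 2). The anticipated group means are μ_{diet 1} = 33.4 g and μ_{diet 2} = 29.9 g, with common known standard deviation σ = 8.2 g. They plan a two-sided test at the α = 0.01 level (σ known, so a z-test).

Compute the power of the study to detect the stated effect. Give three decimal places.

Standardized effect: d = |μ_{diet 1} − μ_{diet 2}| / σ = |33.4 − 29.9| / 8.2 = 0.4268
Noncentrality parameter: δ = d / √(1/n₁ + 1/n₂) = 0.4268 / √(1/79 + 1/56) = 2.4434
Critical value for a two-sided test at α = 0.01: z_{α/2} = 2.576.
Power = Φ(δ − 2.576) + Φ(−δ − 2.576) = Φ(-0.132) + Φ(-5.019) = 0.4473 + 0.0000 = 0.4473.

Power ≈ 0.447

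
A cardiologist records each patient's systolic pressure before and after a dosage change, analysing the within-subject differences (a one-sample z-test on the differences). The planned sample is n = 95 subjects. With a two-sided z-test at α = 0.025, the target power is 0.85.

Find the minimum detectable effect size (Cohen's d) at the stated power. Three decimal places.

d ≈ 0.336

Required noncentrality: δ = z_{0.0125} + z_{0.15} = 2.241 + 1.036 = 3.278.
(Lower-tail contribution to power is negligible for δ > 0.)
δ = d·√n ⇒ d = δ/√n = 3.278/√95 = 0.3363.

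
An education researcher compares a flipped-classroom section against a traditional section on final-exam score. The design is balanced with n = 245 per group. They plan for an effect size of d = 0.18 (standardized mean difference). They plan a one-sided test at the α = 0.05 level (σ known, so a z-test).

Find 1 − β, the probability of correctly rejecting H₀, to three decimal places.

Power ≈ 0.636

Noncentrality parameter: δ = d·√(n/2) = 0.18 × √(245/2) = 1.9922
Critical value for a one-sided test at α = 0.05: z_α = 1.645.
Power = P(Z > 1.645 − δ) = Φ(0.347) = 0.6358.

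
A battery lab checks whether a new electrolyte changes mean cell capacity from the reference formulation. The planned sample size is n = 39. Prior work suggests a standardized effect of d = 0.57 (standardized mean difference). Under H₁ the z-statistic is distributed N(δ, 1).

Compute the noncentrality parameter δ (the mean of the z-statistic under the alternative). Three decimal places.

δ ≈ 3.560

δ = d·√n = 0.57 × √39 = 3.5596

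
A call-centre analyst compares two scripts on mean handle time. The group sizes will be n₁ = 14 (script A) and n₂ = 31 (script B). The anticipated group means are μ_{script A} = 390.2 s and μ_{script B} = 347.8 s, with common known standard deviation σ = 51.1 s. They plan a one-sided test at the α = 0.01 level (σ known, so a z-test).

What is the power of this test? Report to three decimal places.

Power ≈ 0.599

Standardized effect: d = |μ_{script A} − μ_{script B}| / σ = |390.2 − 347.8| / 51.1 = 0.8297
Noncentrality parameter: δ = d / √(1/n₁ + 1/n₂) = 0.8297 / √(1/14 + 1/31) = 2.5768
Critical value for a one-sided test at α = 0.01: z_α = 2.326.
Power = Φ(δ − 2.326) = Φ(0.250) = 0.5989.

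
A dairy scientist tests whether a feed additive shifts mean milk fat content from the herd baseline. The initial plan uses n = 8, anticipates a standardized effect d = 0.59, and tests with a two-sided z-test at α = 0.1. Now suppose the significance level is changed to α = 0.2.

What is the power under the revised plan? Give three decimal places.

Power ≈ 0.652

δ = d·√n = 0.59 × √8 = 1.6688 (unchanged). New critical value: z_{0.1} = 1.282.
Revised power = Φ(δ − 1.282) + Φ(−δ − 1.282) = Φ(0.387) + Φ(-2.950) = 0.6507 + 0.0016 = 0.6523.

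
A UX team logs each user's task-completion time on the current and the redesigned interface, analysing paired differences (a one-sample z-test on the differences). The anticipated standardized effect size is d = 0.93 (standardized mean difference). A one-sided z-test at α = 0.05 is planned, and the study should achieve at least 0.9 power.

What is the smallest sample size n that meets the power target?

For power 0.9 need Φ(δ − z_{0.05}) = 0.9, so δ = z_{0.05} + z_{0.10} = 1.645 + 1.282 = 2.926.
δ = d·√n ⇒ n = (δ/d)² = (2.926 / 0.93)² = 9.90.
Round up to the next whole unit.

n = 10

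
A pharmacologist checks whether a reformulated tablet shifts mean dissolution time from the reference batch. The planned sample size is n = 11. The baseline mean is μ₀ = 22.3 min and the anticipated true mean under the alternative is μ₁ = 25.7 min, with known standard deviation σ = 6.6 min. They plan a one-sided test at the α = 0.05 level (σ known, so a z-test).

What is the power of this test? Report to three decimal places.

Power ≈ 0.525

Standardized effect: d = |μ₁ − μ₀| / σ = |25.7 − 22.3| / 6.6 = 0.5152
Noncentrality parameter: δ = d·√n = 0.5152 × √11 = 1.7086
One-sided α = 0.05 → critical value z_{0.05} = 1.645.
Power = Φ(δ − 1.645) = Φ(0.064) = 0.5254.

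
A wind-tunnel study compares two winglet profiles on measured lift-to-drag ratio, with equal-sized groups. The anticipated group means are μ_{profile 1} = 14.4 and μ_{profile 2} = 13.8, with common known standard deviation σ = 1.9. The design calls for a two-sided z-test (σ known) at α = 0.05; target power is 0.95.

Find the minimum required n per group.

n = 261 per group

Standardized effect: d = |μ_{profile 1} − μ_{profile 2}| / σ = |14.4 − 13.8| / 1.9 = 0.3158
For power 0.95 need Φ(δ − z_{0.025}) = 0.95, so δ = z_{0.025} + z_{0.05} = 1.960 + 1.645 = 3.605.
(For δ > 0 the lower-tail rejection region contributes negligibly to power, so the one-term inversion is standard.)
δ = d·√(n/2) ⇒ n = 2(δ/d)² = 2 × (3.605 / 0.3158)² = 260.62.
Rounding up, n = 261 per group.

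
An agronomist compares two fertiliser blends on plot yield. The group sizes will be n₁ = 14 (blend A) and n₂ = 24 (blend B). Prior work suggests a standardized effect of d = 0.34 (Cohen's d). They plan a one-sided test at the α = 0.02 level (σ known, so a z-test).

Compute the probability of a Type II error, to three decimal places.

Noncentrality parameter: δ = d / √(1/n₁ + 1/n₂) = 0.34 / √(1/14 + 1/24) = 1.0110
Critical value for a one-sided test at α = 0.02: z_α = 2.054.
Power = P(Z > 2.054 − δ) = Φ(-1.043) = 0.1485.
Type II error: β = 1 − power = 1 − 0.1485 = 0.8515.

β ≈ 0.851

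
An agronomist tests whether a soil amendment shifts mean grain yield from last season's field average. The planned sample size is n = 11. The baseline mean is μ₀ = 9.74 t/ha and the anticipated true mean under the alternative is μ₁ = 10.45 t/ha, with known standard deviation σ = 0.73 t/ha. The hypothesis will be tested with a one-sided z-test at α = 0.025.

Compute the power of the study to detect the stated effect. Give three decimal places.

Standardized effect: d = |μ₁ − μ₀| / σ = |10.45 − 9.74| / 0.73 = 0.9726
Noncentrality parameter: δ = d·√n = 0.9726 × √11 = 3.2258
One-sided α = 0.025 → critical value z_{0.025} = 1.960.
Power = P(Z > 1.960 − δ) = Φ(1.266) = 0.8972.

Power ≈ 0.897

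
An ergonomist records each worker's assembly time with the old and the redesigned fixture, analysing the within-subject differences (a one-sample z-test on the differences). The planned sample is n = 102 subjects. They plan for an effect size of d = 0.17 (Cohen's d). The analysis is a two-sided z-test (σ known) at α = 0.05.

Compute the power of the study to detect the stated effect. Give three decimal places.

Noncentrality parameter: δ = d·√n = 0.17 × √102 = 1.7169
Two-sided α = 0.05 → critical value z_{0.025} = 1.960.
Power = Φ(δ − 1.960) + Φ(−δ − 1.960) = Φ(-0.243) + Φ(-3.677) = 0.4040 + 0.0001 = 0.4041.

Power ≈ 0.404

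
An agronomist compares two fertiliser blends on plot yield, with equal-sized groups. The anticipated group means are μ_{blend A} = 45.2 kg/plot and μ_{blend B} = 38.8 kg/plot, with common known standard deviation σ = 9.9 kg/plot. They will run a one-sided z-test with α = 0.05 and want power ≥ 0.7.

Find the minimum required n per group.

Standardized effect: d = |μ_{blend A} − μ_{blend B}| / σ = |45.2 − 38.8| / 9.9 = 0.6465
Set Φ(δ − 1.645) = 0.7; then δ − 1.645 = Φ⁻¹(0.7) = 0.524, giving δ = 2.169.
δ = d·√(n/2) ⇒ n = 2(δ/d)² = 2 × (2.169 / 0.6465)² = 22.52.
Round up to the next whole unit.

n = 23 per group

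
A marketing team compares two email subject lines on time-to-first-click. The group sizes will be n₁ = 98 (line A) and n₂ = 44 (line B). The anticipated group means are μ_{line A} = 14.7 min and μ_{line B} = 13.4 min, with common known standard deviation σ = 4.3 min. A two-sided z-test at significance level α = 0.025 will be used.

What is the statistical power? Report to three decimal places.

Power ≈ 0.283

Standardized effect: d = |μ_{line A} − μ_{line B}| / σ = |14.7 − 13.4| / 4.3 = 0.3023
Noncentrality parameter: δ = d / √(1/n₁ + 1/n₂) = 0.3023 / √(1/98 + 1/44) = 1.6660
Two-sided α = 0.025 → critical value z_{0.0125} = 2.241.
Power = Φ(δ − 2.241) + Φ(−δ − 2.241) = Φ(-0.575) + Φ(-3.907) = 0.2825 + 0.0000 = 0.2825.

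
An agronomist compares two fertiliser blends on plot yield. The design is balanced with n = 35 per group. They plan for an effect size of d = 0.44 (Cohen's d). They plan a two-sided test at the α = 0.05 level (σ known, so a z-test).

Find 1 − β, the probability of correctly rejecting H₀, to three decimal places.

Power ≈ 0.453

Noncentrality parameter: δ = d·√(n/2) = 0.44 × √(35/2) = 1.8407
Two-sided α = 0.05 → critical value z_{0.025} = 1.960.
Power = Φ(δ − 1.960) + Φ(−δ − 1.960) = Φ(-0.119) + Φ(-3.801) = 0.4525 + 0.0001 = 0.4526.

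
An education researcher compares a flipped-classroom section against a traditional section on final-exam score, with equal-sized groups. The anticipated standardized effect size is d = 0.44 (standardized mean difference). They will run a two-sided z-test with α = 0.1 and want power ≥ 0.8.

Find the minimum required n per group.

Set Φ(δ − 1.645) = 0.8; then δ − 1.645 = Φ⁻¹(0.8) = 0.842, giving δ = 2.486.
(Ignoring the negligible lower-tail rejection probability gives the usual closed-form inversion.)
δ = d·√(n/2) ⇒ n = 2(δ/d)² = 2 × (2.486 / 0.44)² = 63.87.
Rounding up, n = 64 per group.

n = 64 per group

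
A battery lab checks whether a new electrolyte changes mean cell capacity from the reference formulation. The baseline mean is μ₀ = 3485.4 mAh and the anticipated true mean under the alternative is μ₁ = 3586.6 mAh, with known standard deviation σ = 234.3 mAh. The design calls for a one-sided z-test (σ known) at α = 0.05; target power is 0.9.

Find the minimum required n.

n = 46

Standardized effect: d = |μ₁ − μ₀| / σ = |3586.6 − 3485.4| / 234.3 = 0.4319
Set Φ(δ − 1.645) = 0.9; then δ − 1.645 = Φ⁻¹(0.9) = 1.282, giving δ = 2.926.
δ = d·√n ⇒ n = (δ/d)² = (2.926 / 0.4319)² = 45.90.
Round up to the next whole unit.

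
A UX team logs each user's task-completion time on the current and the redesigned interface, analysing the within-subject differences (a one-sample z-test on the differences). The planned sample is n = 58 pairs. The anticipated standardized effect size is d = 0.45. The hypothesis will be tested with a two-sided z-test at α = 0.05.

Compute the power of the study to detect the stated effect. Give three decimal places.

Noncentrality parameter: δ = d·√n = 0.45 × √58 = 3.4271
Critical value for a two-sided test at α = 0.05: z_{α/2} = 1.960.
Power = Φ(δ − 1.960) + Φ(−δ − 1.960) = Φ(1.467) + Φ(-5.387) = 0.9288 + 0.0000 = 0.9288.

Power ≈ 0.929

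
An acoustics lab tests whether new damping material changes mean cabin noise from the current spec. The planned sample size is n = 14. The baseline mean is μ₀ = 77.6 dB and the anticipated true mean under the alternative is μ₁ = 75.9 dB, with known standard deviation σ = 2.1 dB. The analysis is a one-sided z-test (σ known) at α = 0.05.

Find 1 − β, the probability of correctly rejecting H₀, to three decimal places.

Standardized effect: d = |μ₁ − μ₀| / σ = |75.9 − 77.6| / 2.1 = 0.8095
Noncentrality parameter: δ = d·√n = 0.8095 × √14 = 3.0290
One-sided α = 0.05 → critical value z_{0.05} = 1.645.
Power = P(Z > 1.645 − δ) = Φ(1.384) = 0.9168.

Power ≈ 0.917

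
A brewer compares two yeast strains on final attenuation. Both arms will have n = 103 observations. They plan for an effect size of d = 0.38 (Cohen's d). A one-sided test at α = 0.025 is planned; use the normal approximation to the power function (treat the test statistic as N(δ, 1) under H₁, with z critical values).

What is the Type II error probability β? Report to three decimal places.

β ≈ 0.222

Noncentrality parameter: δ = d·√(n/2) = 0.38 × √(103/2) = 2.7270
Critical value for a one-sided test at α = 0.025: z_α = 1.960.
Power = Φ(δ − 1.960) = Φ(0.767) = 0.7785.
Type II error: β = 1 − power = 1 − 0.7785 = 0.2215.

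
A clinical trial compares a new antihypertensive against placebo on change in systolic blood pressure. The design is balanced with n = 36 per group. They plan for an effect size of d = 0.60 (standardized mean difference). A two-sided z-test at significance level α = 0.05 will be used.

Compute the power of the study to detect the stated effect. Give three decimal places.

Power ≈ 0.721

Noncentrality parameter: λ = d·√(n/2) = 0.60 × √(36/2) = 2.5456
Two-sided α = 0.05 → critical value z_{0.025} = 1.960.
Power = Φ(λ − 1.960) + Φ(−λ − 1.960) = Φ(0.586) + Φ(-4.506) = 0.7209 + 0.0000 = 0.7209.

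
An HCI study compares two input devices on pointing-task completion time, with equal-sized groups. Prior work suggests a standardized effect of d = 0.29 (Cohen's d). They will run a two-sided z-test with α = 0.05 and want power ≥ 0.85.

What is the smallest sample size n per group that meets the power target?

n = 214 per group

Set Φ(δ − 1.960) = 0.85; then δ − 1.960 = Φ⁻¹(0.85) = 1.036, giving δ = 2.996.
(The Φ(−δ − z_{α/2}) term is vanishingly small for δ > 0 and is dropped in the standard sample-size formula.)
δ = d·√(n/2) ⇒ n = 2(δ/d)² = 2 × (2.996 / 0.29)² = 213.52.
Rounding up, n = 214 per group.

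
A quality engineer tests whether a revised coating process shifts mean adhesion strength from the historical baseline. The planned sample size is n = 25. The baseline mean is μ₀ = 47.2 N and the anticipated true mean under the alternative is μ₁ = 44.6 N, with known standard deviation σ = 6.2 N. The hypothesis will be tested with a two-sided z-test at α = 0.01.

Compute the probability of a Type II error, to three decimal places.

β ≈ 0.684

Standardized effect: d = |μ₁ − μ₀| / σ = |44.6 − 47.2| / 6.2 = 0.4194
Noncentrality parameter: δ = d·√n = 0.4194 × √25 = 2.0968
Critical value for a two-sided test at α = 0.01: z_{α/2} = 2.576.
Power = Φ(δ − 2.576) + Φ(−δ − 2.576) = Φ(-0.479) + Φ(-4.673) = 0.3159 + 0.0000 = 0.3160.
Type II error: β = 1 − power = 1 − 0.3160 = 0.6840.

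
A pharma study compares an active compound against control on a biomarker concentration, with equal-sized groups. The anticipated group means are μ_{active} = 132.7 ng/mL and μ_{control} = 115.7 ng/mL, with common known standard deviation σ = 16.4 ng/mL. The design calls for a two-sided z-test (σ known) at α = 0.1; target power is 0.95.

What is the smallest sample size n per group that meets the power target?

n = 21 per group

Standardized effect: d = |μ_{active} − μ_{control}| / σ = |132.7 − 115.7| / 16.4 = 1.0366
Set Φ(δ − 1.645) = 0.95; then δ − 1.645 = Φ⁻¹(0.95) = 1.645, giving δ = 3.290.
(For δ > 0 the lower-tail rejection region contributes negligibly to power, so the one-term inversion is standard.)
δ = d·√(n/2) ⇒ n = 2(δ/d)² = 2 × (3.290 / 1.0366)² = 20.14.
Round up to the next whole unit.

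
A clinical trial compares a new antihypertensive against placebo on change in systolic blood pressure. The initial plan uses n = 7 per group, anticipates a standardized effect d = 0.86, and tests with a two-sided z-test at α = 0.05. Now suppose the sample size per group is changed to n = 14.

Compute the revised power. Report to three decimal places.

With n = 14 per group: δ = d·√(n/2) = 0.86 × √(14/2) = 2.2753. Critical value z_{0.025} = 1.960.
Revised power = Φ(δ − 1.960) + Φ(−δ − 1.960) = Φ(0.315) + Φ(-4.235) = 0.6238 + 0.0000 = 0.6238.

Power ≈ 0.624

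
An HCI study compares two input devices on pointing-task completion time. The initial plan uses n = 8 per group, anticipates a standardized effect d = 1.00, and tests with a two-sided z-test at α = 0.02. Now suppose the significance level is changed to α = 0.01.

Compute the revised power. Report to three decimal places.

Power ≈ 0.282

δ = d·√(n/2) = 1.00 × √(8/2) = 2.0000 (unchanged). New critical value: z_{0.005} = 2.576.
Revised power = Φ(δ − 2.576) + Φ(−δ − 2.576) = Φ(-0.576) + Φ(-4.576) = 0.2824 + 0.0000 = 0.2824.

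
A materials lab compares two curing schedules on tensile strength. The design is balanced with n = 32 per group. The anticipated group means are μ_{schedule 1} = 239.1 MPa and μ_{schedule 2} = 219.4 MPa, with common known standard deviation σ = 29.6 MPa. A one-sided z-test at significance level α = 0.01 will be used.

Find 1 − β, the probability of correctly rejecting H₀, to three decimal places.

Standardized effect: d = |μ_{schedule 1} − μ_{schedule 2}| / σ = |239.1 − 219.4| / 29.6 = 0.6655
Noncentrality parameter: δ = d·√(n/2) = 0.6655 × √(32/2) = 2.6622
One-sided α = 0.01 → critical value z_{0.01} = 2.326.
Power = Φ(δ − 2.326) = Φ(0.336) = 0.6315.

Power ≈ 0.631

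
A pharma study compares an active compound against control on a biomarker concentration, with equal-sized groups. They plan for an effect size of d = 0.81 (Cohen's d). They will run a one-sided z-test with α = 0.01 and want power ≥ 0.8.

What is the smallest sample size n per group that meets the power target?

n = 31 per group

Set Φ(δ − 2.326) = 0.8; then δ − 2.326 = Φ⁻¹(0.8) = 0.842, giving δ = 3.168.
δ = d·√(n/2) ⇒ n = 2(δ/d)² = 2 × (3.168 / 0.81)² = 30.59.
Round up to the next whole unit.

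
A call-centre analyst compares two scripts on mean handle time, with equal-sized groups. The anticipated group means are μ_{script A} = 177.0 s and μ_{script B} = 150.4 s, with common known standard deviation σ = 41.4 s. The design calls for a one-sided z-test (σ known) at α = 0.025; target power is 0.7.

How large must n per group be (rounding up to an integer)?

Standardized effect: d = |μ_{script A} − μ_{script B}| / σ = |177.0 − 150.4| / 41.4 = 0.6425
For power 0.7 need Φ(δ − z_{0.025}) = 0.7, so δ = z_{0.025} + z_{0.30} = 1.960 + 0.524 = 2.484.
δ = d·√(n/2) ⇒ n = 2(δ/d)² = 2 × (2.484 / 0.6425)² = 29.90.
Rounding up, n = 30 per group.

n = 30 per group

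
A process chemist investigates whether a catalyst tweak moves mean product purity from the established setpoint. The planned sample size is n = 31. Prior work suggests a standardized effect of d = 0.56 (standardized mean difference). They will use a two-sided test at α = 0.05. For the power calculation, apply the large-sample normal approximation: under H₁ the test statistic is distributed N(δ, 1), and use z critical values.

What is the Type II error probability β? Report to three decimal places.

β ≈ 0.123

Noncentrality parameter: δ = d·√n = 0.56 × √31 = 3.1179
Critical value for a two-sided test at α = 0.05: z_{α/2} = 1.960.
Power = Φ(δ − 1.960) + Φ(−δ − 1.960) = Φ(1.158) + Φ(-5.078) = 0.8766 + 0.0000 = 0.8766.
Type II error: β = 1 − power = 1 − 0.8766 = 0.1234.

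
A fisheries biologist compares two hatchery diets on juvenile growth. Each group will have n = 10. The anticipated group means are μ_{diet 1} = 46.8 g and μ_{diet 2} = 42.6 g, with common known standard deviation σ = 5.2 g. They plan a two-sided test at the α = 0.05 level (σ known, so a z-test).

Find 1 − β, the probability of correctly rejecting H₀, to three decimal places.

Standardized effect: d = |μ_{diet 1} − μ_{diet 2}| / σ = |46.8 − 42.6| / 5.2 = 0.8077
Noncentrality parameter: λ = d·√(n/2) = 0.8077 × √(10/2) = 1.8061
Critical value for a two-sided test at α = 0.05: z_{α/2} = 1.960.
Power = Φ(λ − 1.960) + Φ(−λ − 1.960) = Φ(-0.154) + Φ(-3.766) = 0.4388 + 0.0001 = 0.4389.

Power ≈ 0.439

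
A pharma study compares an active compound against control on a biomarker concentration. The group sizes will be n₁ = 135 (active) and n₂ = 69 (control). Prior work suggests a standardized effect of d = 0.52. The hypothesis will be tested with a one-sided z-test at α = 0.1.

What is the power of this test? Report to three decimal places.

Power ≈ 0.987

Noncentrality parameter: δ = d / √(1/n₁ + 1/n₂) = 0.52 / √(1/135 + 1/69) = 3.5138
Critical value for a one-sided test at α = 0.1: z_α = 1.282.
Power = P(Z > 1.282 − δ) = Φ(2.232) = 0.9872.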